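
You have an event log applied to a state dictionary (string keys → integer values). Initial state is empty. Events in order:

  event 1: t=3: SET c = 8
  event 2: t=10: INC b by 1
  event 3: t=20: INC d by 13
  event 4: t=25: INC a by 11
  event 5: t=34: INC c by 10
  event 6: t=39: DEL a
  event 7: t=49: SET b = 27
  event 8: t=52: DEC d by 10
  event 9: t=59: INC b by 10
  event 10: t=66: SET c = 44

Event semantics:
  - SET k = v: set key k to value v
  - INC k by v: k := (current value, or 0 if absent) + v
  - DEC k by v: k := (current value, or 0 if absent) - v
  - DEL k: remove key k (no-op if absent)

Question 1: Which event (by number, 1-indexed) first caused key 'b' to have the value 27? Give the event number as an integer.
Looking for first event where b becomes 27:
  event 2: b = 1
  event 3: b = 1
  event 4: b = 1
  event 5: b = 1
  event 6: b = 1
  event 7: b 1 -> 27  <-- first match

Answer: 7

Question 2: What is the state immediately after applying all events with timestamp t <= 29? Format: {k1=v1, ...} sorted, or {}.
Apply events with t <= 29 (4 events):
  after event 1 (t=3: SET c = 8): {c=8}
  after event 2 (t=10: INC b by 1): {b=1, c=8}
  after event 3 (t=20: INC d by 13): {b=1, c=8, d=13}
  after event 4 (t=25: INC a by 11): {a=11, b=1, c=8, d=13}

Answer: {a=11, b=1, c=8, d=13}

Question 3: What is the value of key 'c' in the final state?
Track key 'c' through all 10 events:
  event 1 (t=3: SET c = 8): c (absent) -> 8
  event 2 (t=10: INC b by 1): c unchanged
  event 3 (t=20: INC d by 13): c unchanged
  event 4 (t=25: INC a by 11): c unchanged
  event 5 (t=34: INC c by 10): c 8 -> 18
  event 6 (t=39: DEL a): c unchanged
  event 7 (t=49: SET b = 27): c unchanged
  event 8 (t=52: DEC d by 10): c unchanged
  event 9 (t=59: INC b by 10): c unchanged
  event 10 (t=66: SET c = 44): c 18 -> 44
Final: c = 44

Answer: 44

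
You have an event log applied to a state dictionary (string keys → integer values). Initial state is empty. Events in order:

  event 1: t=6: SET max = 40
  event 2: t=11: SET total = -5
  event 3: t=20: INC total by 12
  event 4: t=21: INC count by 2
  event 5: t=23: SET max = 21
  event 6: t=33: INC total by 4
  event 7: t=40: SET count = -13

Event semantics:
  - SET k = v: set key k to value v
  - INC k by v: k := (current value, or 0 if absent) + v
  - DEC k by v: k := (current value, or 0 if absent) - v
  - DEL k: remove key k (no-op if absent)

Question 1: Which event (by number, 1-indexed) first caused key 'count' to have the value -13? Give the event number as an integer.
Answer: 7

Derivation:
Looking for first event where count becomes -13:
  event 4: count = 2
  event 5: count = 2
  event 6: count = 2
  event 7: count 2 -> -13  <-- first match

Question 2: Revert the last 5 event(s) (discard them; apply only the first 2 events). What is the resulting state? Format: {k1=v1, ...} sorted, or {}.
Answer: {max=40, total=-5}

Derivation:
Keep first 2 events (discard last 5):
  after event 1 (t=6: SET max = 40): {max=40}
  after event 2 (t=11: SET total = -5): {max=40, total=-5}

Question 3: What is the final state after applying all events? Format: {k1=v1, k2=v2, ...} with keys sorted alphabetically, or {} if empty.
Answer: {count=-13, max=21, total=11}

Derivation:
  after event 1 (t=6: SET max = 40): {max=40}
  after event 2 (t=11: SET total = -5): {max=40, total=-5}
  after event 3 (t=20: INC total by 12): {max=40, total=7}
  after event 4 (t=21: INC count by 2): {count=2, max=40, total=7}
  after event 5 (t=23: SET max = 21): {count=2, max=21, total=7}
  after event 6 (t=33: INC total by 4): {count=2, max=21, total=11}
  after event 7 (t=40: SET count = -13): {count=-13, max=21, total=11}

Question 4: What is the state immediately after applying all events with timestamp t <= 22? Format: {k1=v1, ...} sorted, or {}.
Answer: {count=2, max=40, total=7}

Derivation:
Apply events with t <= 22 (4 events):
  after event 1 (t=6: SET max = 40): {max=40}
  after event 2 (t=11: SET total = -5): {max=40, total=-5}
  after event 3 (t=20: INC total by 12): {max=40, total=7}
  after event 4 (t=21: INC count by 2): {count=2, max=40, total=7}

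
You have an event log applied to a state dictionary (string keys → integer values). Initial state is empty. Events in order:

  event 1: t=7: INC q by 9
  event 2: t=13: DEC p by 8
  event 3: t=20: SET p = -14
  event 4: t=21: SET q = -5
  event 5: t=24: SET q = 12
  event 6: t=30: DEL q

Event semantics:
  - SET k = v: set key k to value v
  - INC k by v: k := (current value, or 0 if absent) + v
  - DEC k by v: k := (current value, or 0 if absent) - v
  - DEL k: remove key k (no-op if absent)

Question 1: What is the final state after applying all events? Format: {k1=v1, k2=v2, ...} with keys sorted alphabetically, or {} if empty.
Answer: {p=-14}

Derivation:
  after event 1 (t=7: INC q by 9): {q=9}
  after event 2 (t=13: DEC p by 8): {p=-8, q=9}
  after event 3 (t=20: SET p = -14): {p=-14, q=9}
  after event 4 (t=21: SET q = -5): {p=-14, q=-5}
  after event 5 (t=24: SET q = 12): {p=-14, q=12}
  after event 6 (t=30: DEL q): {p=-14}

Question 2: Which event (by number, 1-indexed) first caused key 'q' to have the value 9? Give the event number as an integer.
Answer: 1

Derivation:
Looking for first event where q becomes 9:
  event 1: q (absent) -> 9  <-- first match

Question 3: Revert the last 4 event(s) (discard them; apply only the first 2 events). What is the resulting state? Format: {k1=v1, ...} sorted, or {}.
Keep first 2 events (discard last 4):
  after event 1 (t=7: INC q by 9): {q=9}
  after event 2 (t=13: DEC p by 8): {p=-8, q=9}

Answer: {p=-8, q=9}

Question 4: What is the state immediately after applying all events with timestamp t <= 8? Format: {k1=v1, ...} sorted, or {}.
Answer: {q=9}

Derivation:
Apply events with t <= 8 (1 events):
  after event 1 (t=7: INC q by 9): {q=9}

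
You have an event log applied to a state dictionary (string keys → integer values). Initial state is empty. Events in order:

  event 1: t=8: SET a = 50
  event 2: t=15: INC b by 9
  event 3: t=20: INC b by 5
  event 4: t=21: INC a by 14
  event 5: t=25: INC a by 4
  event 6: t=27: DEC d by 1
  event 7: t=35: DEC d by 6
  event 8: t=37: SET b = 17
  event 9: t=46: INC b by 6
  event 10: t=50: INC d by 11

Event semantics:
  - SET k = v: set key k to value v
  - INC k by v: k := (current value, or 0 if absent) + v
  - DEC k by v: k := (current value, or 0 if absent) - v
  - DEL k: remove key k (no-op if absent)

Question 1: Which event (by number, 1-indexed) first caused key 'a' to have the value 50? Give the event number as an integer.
Answer: 1

Derivation:
Looking for first event where a becomes 50:
  event 1: a (absent) -> 50  <-- first match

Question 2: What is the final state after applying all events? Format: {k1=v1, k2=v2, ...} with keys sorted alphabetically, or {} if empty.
  after event 1 (t=8: SET a = 50): {a=50}
  after event 2 (t=15: INC b by 9): {a=50, b=9}
  after event 3 (t=20: INC b by 5): {a=50, b=14}
  after event 4 (t=21: INC a by 14): {a=64, b=14}
  after event 5 (t=25: INC a by 4): {a=68, b=14}
  after event 6 (t=27: DEC d by 1): {a=68, b=14, d=-1}
  after event 7 (t=35: DEC d by 6): {a=68, b=14, d=-7}
  after event 8 (t=37: SET b = 17): {a=68, b=17, d=-7}
  after event 9 (t=46: INC b by 6): {a=68, b=23, d=-7}
  after event 10 (t=50: INC d by 11): {a=68, b=23, d=4}

Answer: {a=68, b=23, d=4}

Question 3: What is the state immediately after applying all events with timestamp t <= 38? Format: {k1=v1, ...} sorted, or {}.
Apply events with t <= 38 (8 events):
  after event 1 (t=8: SET a = 50): {a=50}
  after event 2 (t=15: INC b by 9): {a=50, b=9}
  after event 3 (t=20: INC b by 5): {a=50, b=14}
  after event 4 (t=21: INC a by 14): {a=64, b=14}
  after event 5 (t=25: INC a by 4): {a=68, b=14}
  after event 6 (t=27: DEC d by 1): {a=68, b=14, d=-1}
  after event 7 (t=35: DEC d by 6): {a=68, b=14, d=-7}
  after event 8 (t=37: SET b = 17): {a=68, b=17, d=-7}

Answer: {a=68, b=17, d=-7}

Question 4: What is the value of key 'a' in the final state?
Answer: 68

Derivation:
Track key 'a' through all 10 events:
  event 1 (t=8: SET a = 50): a (absent) -> 50
  event 2 (t=15: INC b by 9): a unchanged
  event 3 (t=20: INC b by 5): a unchanged
  event 4 (t=21: INC a by 14): a 50 -> 64
  event 5 (t=25: INC a by 4): a 64 -> 68
  event 6 (t=27: DEC d by 1): a unchanged
  event 7 (t=35: DEC d by 6): a unchanged
  event 8 (t=37: SET b = 17): a unchanged
  event 9 (t=46: INC b by 6): a unchanged
  event 10 (t=50: INC d by 11): a unchanged
Final: a = 68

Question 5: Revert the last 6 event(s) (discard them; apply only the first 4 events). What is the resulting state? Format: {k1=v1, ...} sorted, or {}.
Keep first 4 events (discard last 6):
  after event 1 (t=8: SET a = 50): {a=50}
  after event 2 (t=15: INC b by 9): {a=50, b=9}
  after event 3 (t=20: INC b by 5): {a=50, b=14}
  after event 4 (t=21: INC a by 14): {a=64, b=14}

Answer: {a=64, b=14}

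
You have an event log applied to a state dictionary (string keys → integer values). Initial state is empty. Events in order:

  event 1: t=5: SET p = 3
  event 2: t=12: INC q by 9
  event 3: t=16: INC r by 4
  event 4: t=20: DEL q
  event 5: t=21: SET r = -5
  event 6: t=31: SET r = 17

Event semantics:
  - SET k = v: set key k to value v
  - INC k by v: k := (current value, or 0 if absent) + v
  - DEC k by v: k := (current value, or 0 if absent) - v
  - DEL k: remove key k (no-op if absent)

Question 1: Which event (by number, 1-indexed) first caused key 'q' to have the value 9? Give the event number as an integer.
Looking for first event where q becomes 9:
  event 2: q (absent) -> 9  <-- first match

Answer: 2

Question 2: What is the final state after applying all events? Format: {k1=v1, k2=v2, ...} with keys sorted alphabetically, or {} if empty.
  after event 1 (t=5: SET p = 3): {p=3}
  after event 2 (t=12: INC q by 9): {p=3, q=9}
  after event 3 (t=16: INC r by 4): {p=3, q=9, r=4}
  after event 4 (t=20: DEL q): {p=3, r=4}
  after event 5 (t=21: SET r = -5): {p=3, r=-5}
  after event 6 (t=31: SET r = 17): {p=3, r=17}

Answer: {p=3, r=17}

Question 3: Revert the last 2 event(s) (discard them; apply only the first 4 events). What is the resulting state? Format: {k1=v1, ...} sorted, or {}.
Keep first 4 events (discard last 2):
  after event 1 (t=5: SET p = 3): {p=3}
  after event 2 (t=12: INC q by 9): {p=3, q=9}
  after event 3 (t=16: INC r by 4): {p=3, q=9, r=4}
  after event 4 (t=20: DEL q): {p=3, r=4}

Answer: {p=3, r=4}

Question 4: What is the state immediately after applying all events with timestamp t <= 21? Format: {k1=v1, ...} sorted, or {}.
Answer: {p=3, r=-5}

Derivation:
Apply events with t <= 21 (5 events):
  after event 1 (t=5: SET p = 3): {p=3}
  after event 2 (t=12: INC q by 9): {p=3, q=9}
  after event 3 (t=16: INC r by 4): {p=3, q=9, r=4}
  after event 4 (t=20: DEL q): {p=3, r=4}
  after event 5 (t=21: SET r = -5): {p=3, r=-5}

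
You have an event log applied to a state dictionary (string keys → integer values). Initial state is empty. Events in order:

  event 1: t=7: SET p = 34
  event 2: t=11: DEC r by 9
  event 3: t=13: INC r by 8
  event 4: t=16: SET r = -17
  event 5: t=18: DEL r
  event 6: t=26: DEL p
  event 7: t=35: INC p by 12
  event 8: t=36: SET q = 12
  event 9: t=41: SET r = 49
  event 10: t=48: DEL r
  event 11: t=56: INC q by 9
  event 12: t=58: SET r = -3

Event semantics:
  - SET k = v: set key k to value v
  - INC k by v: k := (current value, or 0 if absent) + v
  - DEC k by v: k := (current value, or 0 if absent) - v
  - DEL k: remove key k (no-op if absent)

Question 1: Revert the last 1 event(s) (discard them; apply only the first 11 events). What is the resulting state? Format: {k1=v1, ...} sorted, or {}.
Keep first 11 events (discard last 1):
  after event 1 (t=7: SET p = 34): {p=34}
  after event 2 (t=11: DEC r by 9): {p=34, r=-9}
  after event 3 (t=13: INC r by 8): {p=34, r=-1}
  after event 4 (t=16: SET r = -17): {p=34, r=-17}
  after event 5 (t=18: DEL r): {p=34}
  after event 6 (t=26: DEL p): {}
  after event 7 (t=35: INC p by 12): {p=12}
  after event 8 (t=36: SET q = 12): {p=12, q=12}
  after event 9 (t=41: SET r = 49): {p=12, q=12, r=49}
  after event 10 (t=48: DEL r): {p=12, q=12}
  after event 11 (t=56: INC q by 9): {p=12, q=21}

Answer: {p=12, q=21}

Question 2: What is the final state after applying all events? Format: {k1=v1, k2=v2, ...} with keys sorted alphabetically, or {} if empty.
  after event 1 (t=7: SET p = 34): {p=34}
  after event 2 (t=11: DEC r by 9): {p=34, r=-9}
  after event 3 (t=13: INC r by 8): {p=34, r=-1}
  after event 4 (t=16: SET r = -17): {p=34, r=-17}
  after event 5 (t=18: DEL r): {p=34}
  after event 6 (t=26: DEL p): {}
  after event 7 (t=35: INC p by 12): {p=12}
  after event 8 (t=36: SET q = 12): {p=12, q=12}
  after event 9 (t=41: SET r = 49): {p=12, q=12, r=49}
  after event 10 (t=48: DEL r): {p=12, q=12}
  after event 11 (t=56: INC q by 9): {p=12, q=21}
  after event 12 (t=58: SET r = -3): {p=12, q=21, r=-3}

Answer: {p=12, q=21, r=-3}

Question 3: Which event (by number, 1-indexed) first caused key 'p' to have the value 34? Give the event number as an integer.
Looking for first event where p becomes 34:
  event 1: p (absent) -> 34  <-- first match

Answer: 1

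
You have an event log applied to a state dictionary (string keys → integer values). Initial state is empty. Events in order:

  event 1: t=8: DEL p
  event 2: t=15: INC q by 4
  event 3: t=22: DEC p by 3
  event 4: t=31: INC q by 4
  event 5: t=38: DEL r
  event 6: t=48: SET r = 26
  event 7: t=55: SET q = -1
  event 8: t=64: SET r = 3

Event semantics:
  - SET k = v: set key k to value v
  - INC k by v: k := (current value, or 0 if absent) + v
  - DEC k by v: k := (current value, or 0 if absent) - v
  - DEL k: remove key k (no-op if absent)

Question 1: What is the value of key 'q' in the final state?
Answer: -1

Derivation:
Track key 'q' through all 8 events:
  event 1 (t=8: DEL p): q unchanged
  event 2 (t=15: INC q by 4): q (absent) -> 4
  event 3 (t=22: DEC p by 3): q unchanged
  event 4 (t=31: INC q by 4): q 4 -> 8
  event 5 (t=38: DEL r): q unchanged
  event 6 (t=48: SET r = 26): q unchanged
  event 7 (t=55: SET q = -1): q 8 -> -1
  event 8 (t=64: SET r = 3): q unchanged
Final: q = -1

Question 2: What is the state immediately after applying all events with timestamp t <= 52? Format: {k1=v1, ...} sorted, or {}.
Apply events with t <= 52 (6 events):
  after event 1 (t=8: DEL p): {}
  after event 2 (t=15: INC q by 4): {q=4}
  after event 3 (t=22: DEC p by 3): {p=-3, q=4}
  after event 4 (t=31: INC q by 4): {p=-3, q=8}
  after event 5 (t=38: DEL r): {p=-3, q=8}
  after event 6 (t=48: SET r = 26): {p=-3, q=8, r=26}

Answer: {p=-3, q=8, r=26}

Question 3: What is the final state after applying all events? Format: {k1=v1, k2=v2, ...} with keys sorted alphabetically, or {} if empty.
Answer: {p=-3, q=-1, r=3}

Derivation:
  after event 1 (t=8: DEL p): {}
  after event 2 (t=15: INC q by 4): {q=4}
  after event 3 (t=22: DEC p by 3): {p=-3, q=4}
  after event 4 (t=31: INC q by 4): {p=-3, q=8}
  after event 5 (t=38: DEL r): {p=-3, q=8}
  after event 6 (t=48: SET r = 26): {p=-3, q=8, r=26}
  after event 7 (t=55: SET q = -1): {p=-3, q=-1, r=26}
  after event 8 (t=64: SET r = 3): {p=-3, q=-1, r=3}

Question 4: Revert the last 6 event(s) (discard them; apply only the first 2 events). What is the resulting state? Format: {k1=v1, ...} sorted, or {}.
Answer: {q=4}

Derivation:
Keep first 2 events (discard last 6):
  after event 1 (t=8: DEL p): {}
  after event 2 (t=15: INC q by 4): {q=4}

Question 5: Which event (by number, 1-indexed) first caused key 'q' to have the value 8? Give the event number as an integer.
Answer: 4

Derivation:
Looking for first event where q becomes 8:
  event 2: q = 4
  event 3: q = 4
  event 4: q 4 -> 8  <-- first match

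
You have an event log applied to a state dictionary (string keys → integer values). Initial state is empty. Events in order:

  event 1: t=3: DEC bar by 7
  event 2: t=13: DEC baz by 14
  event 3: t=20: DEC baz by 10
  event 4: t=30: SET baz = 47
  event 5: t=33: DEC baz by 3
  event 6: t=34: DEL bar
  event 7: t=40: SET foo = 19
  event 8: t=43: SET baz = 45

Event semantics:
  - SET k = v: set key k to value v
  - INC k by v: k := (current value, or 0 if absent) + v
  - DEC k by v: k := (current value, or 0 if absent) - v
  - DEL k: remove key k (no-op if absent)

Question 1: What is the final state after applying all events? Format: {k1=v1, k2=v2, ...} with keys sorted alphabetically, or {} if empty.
Answer: {baz=45, foo=19}

Derivation:
  after event 1 (t=3: DEC bar by 7): {bar=-7}
  after event 2 (t=13: DEC baz by 14): {bar=-7, baz=-14}
  after event 3 (t=20: DEC baz by 10): {bar=-7, baz=-24}
  after event 4 (t=30: SET baz = 47): {bar=-7, baz=47}
  after event 5 (t=33: DEC baz by 3): {bar=-7, baz=44}
  after event 6 (t=34: DEL bar): {baz=44}
  after event 7 (t=40: SET foo = 19): {baz=44, foo=19}
  after event 8 (t=43: SET baz = 45): {baz=45, foo=19}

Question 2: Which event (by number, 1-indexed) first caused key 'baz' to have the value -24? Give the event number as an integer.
Answer: 3

Derivation:
Looking for first event where baz becomes -24:
  event 2: baz = -14
  event 3: baz -14 -> -24  <-- first match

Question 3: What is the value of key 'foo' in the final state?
Track key 'foo' through all 8 events:
  event 1 (t=3: DEC bar by 7): foo unchanged
  event 2 (t=13: DEC baz by 14): foo unchanged
  event 3 (t=20: DEC baz by 10): foo unchanged
  event 4 (t=30: SET baz = 47): foo unchanged
  event 5 (t=33: DEC baz by 3): foo unchanged
  event 6 (t=34: DEL bar): foo unchanged
  event 7 (t=40: SET foo = 19): foo (absent) -> 19
  event 8 (t=43: SET baz = 45): foo unchanged
Final: foo = 19

Answer: 19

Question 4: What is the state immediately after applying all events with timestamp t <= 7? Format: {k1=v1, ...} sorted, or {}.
Answer: {bar=-7}

Derivation:
Apply events with t <= 7 (1 events):
  after event 1 (t=3: DEC bar by 7): {bar=-7}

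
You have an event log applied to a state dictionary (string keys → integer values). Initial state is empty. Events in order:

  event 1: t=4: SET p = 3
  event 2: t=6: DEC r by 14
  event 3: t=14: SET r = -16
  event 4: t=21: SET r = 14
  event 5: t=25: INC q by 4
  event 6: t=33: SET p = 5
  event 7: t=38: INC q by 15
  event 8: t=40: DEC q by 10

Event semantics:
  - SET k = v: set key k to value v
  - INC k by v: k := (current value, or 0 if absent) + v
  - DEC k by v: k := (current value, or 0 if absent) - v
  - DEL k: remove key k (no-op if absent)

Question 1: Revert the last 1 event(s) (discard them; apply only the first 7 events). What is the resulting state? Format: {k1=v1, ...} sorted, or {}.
Keep first 7 events (discard last 1):
  after event 1 (t=4: SET p = 3): {p=3}
  after event 2 (t=6: DEC r by 14): {p=3, r=-14}
  after event 3 (t=14: SET r = -16): {p=3, r=-16}
  after event 4 (t=21: SET r = 14): {p=3, r=14}
  after event 5 (t=25: INC q by 4): {p=3, q=4, r=14}
  after event 6 (t=33: SET p = 5): {p=5, q=4, r=14}
  after event 7 (t=38: INC q by 15): {p=5, q=19, r=14}

Answer: {p=5, q=19, r=14}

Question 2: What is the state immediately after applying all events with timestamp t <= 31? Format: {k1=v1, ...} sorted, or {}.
Apply events with t <= 31 (5 events):
  after event 1 (t=4: SET p = 3): {p=3}
  after event 2 (t=6: DEC r by 14): {p=3, r=-14}
  after event 3 (t=14: SET r = -16): {p=3, r=-16}
  after event 4 (t=21: SET r = 14): {p=3, r=14}
  after event 5 (t=25: INC q by 4): {p=3, q=4, r=14}

Answer: {p=3, q=4, r=14}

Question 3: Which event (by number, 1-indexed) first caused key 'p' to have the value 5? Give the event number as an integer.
Looking for first event where p becomes 5:
  event 1: p = 3
  event 2: p = 3
  event 3: p = 3
  event 4: p = 3
  event 5: p = 3
  event 6: p 3 -> 5  <-- first match

Answer: 6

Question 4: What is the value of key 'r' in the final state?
Answer: 14

Derivation:
Track key 'r' through all 8 events:
  event 1 (t=4: SET p = 3): r unchanged
  event 2 (t=6: DEC r by 14): r (absent) -> -14
  event 3 (t=14: SET r = -16): r -14 -> -16
  event 4 (t=21: SET r = 14): r -16 -> 14
  event 5 (t=25: INC q by 4): r unchanged
  event 6 (t=33: SET p = 5): r unchanged
  event 7 (t=38: INC q by 15): r unchanged
  event 8 (t=40: DEC q by 10): r unchanged
Final: r = 14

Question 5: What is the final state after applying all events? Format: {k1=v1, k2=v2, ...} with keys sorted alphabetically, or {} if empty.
  after event 1 (t=4: SET p = 3): {p=3}
  after event 2 (t=6: DEC r by 14): {p=3, r=-14}
  after event 3 (t=14: SET r = -16): {p=3, r=-16}
  after event 4 (t=21: SET r = 14): {p=3, r=14}
  after event 5 (t=25: INC q by 4): {p=3, q=4, r=14}
  after event 6 (t=33: SET p = 5): {p=5, q=4, r=14}
  after event 7 (t=38: INC q by 15): {p=5, q=19, r=14}
  after event 8 (t=40: DEC q by 10): {p=5, q=9, r=14}

Answer: {p=5, q=9, r=14}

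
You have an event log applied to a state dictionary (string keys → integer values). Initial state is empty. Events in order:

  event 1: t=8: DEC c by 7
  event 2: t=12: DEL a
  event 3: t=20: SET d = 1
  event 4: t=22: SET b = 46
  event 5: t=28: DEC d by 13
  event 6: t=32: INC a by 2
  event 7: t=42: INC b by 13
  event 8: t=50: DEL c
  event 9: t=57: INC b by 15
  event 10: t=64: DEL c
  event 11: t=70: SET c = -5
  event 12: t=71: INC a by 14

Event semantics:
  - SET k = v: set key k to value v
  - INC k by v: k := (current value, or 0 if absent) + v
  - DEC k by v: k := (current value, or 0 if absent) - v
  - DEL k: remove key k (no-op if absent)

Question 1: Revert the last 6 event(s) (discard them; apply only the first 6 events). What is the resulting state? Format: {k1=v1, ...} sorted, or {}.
Answer: {a=2, b=46, c=-7, d=-12}

Derivation:
Keep first 6 events (discard last 6):
  after event 1 (t=8: DEC c by 7): {c=-7}
  after event 2 (t=12: DEL a): {c=-7}
  after event 3 (t=20: SET d = 1): {c=-7, d=1}
  after event 4 (t=22: SET b = 46): {b=46, c=-7, d=1}
  after event 5 (t=28: DEC d by 13): {b=46, c=-7, d=-12}
  after event 6 (t=32: INC a by 2): {a=2, b=46, c=-7, d=-12}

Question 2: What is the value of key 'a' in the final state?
Answer: 16

Derivation:
Track key 'a' through all 12 events:
  event 1 (t=8: DEC c by 7): a unchanged
  event 2 (t=12: DEL a): a (absent) -> (absent)
  event 3 (t=20: SET d = 1): a unchanged
  event 4 (t=22: SET b = 46): a unchanged
  event 5 (t=28: DEC d by 13): a unchanged
  event 6 (t=32: INC a by 2): a (absent) -> 2
  event 7 (t=42: INC b by 13): a unchanged
  event 8 (t=50: DEL c): a unchanged
  event 9 (t=57: INC b by 15): a unchanged
  event 10 (t=64: DEL c): a unchanged
  event 11 (t=70: SET c = -5): a unchanged
  event 12 (t=71: INC a by 14): a 2 -> 16
Final: a = 16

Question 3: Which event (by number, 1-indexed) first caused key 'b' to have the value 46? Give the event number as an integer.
Looking for first event where b becomes 46:
  event 4: b (absent) -> 46  <-- first match

Answer: 4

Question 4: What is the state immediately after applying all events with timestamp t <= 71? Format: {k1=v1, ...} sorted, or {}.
Apply events with t <= 71 (12 events):
  after event 1 (t=8: DEC c by 7): {c=-7}
  after event 2 (t=12: DEL a): {c=-7}
  after event 3 (t=20: SET d = 1): {c=-7, d=1}
  after event 4 (t=22: SET b = 46): {b=46, c=-7, d=1}
  after event 5 (t=28: DEC d by 13): {b=46, c=-7, d=-12}
  after event 6 (t=32: INC a by 2): {a=2, b=46, c=-7, d=-12}
  after event 7 (t=42: INC b by 13): {a=2, b=59, c=-7, d=-12}
  after event 8 (t=50: DEL c): {a=2, b=59, d=-12}
  after event 9 (t=57: INC b by 15): {a=2, b=74, d=-12}
  after event 10 (t=64: DEL c): {a=2, b=74, d=-12}
  after event 11 (t=70: SET c = -5): {a=2, b=74, c=-5, d=-12}
  after event 12 (t=71: INC a by 14): {a=16, b=74, c=-5, d=-12}

Answer: {a=16, b=74, c=-5, d=-12}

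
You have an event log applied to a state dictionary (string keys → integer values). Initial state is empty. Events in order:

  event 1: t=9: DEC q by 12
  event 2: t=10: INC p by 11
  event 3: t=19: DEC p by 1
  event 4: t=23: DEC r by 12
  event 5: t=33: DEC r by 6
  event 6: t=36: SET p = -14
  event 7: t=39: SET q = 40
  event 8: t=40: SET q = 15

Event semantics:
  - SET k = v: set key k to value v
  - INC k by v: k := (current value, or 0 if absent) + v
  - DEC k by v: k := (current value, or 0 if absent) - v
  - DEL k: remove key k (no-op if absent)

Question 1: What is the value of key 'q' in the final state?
Track key 'q' through all 8 events:
  event 1 (t=9: DEC q by 12): q (absent) -> -12
  event 2 (t=10: INC p by 11): q unchanged
  event 3 (t=19: DEC p by 1): q unchanged
  event 4 (t=23: DEC r by 12): q unchanged
  event 5 (t=33: DEC r by 6): q unchanged
  event 6 (t=36: SET p = -14): q unchanged
  event 7 (t=39: SET q = 40): q -12 -> 40
  event 8 (t=40: SET q = 15): q 40 -> 15
Final: q = 15

Answer: 15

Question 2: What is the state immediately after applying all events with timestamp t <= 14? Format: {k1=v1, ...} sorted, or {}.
Apply events with t <= 14 (2 events):
  after event 1 (t=9: DEC q by 12): {q=-12}
  after event 2 (t=10: INC p by 11): {p=11, q=-12}

Answer: {p=11, q=-12}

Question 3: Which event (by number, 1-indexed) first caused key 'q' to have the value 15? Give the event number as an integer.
Looking for first event where q becomes 15:
  event 1: q = -12
  event 2: q = -12
  event 3: q = -12
  event 4: q = -12
  event 5: q = -12
  event 6: q = -12
  event 7: q = 40
  event 8: q 40 -> 15  <-- first match

Answer: 8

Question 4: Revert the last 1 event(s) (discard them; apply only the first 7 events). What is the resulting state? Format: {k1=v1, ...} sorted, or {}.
Keep first 7 events (discard last 1):
  after event 1 (t=9: DEC q by 12): {q=-12}
  after event 2 (t=10: INC p by 11): {p=11, q=-12}
  after event 3 (t=19: DEC p by 1): {p=10, q=-12}
  after event 4 (t=23: DEC r by 12): {p=10, q=-12, r=-12}
  after event 5 (t=33: DEC r by 6): {p=10, q=-12, r=-18}
  after event 6 (t=36: SET p = -14): {p=-14, q=-12, r=-18}
  after event 7 (t=39: SET q = 40): {p=-14, q=40, r=-18}

Answer: {p=-14, q=40, r=-18}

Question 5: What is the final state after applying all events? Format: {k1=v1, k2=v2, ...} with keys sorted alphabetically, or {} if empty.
  after event 1 (t=9: DEC q by 12): {q=-12}
  after event 2 (t=10: INC p by 11): {p=11, q=-12}
  after event 3 (t=19: DEC p by 1): {p=10, q=-12}
  after event 4 (t=23: DEC r by 12): {p=10, q=-12, r=-12}
  after event 5 (t=33: DEC r by 6): {p=10, q=-12, r=-18}
  after event 6 (t=36: SET p = -14): {p=-14, q=-12, r=-18}
  after event 7 (t=39: SET q = 40): {p=-14, q=40, r=-18}
  after event 8 (t=40: SET q = 15): {p=-14, q=15, r=-18}

Answer: {p=-14, q=15, r=-18}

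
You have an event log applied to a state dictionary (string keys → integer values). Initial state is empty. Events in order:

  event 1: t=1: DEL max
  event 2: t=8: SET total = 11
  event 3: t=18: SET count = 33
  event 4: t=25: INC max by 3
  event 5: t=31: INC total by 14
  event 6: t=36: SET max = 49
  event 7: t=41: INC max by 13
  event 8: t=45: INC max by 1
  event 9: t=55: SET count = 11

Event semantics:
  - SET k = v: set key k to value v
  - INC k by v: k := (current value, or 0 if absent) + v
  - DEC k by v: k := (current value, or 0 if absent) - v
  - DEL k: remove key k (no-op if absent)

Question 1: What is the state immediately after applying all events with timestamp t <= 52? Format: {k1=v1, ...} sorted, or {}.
Apply events with t <= 52 (8 events):
  after event 1 (t=1: DEL max): {}
  after event 2 (t=8: SET total = 11): {total=11}
  after event 3 (t=18: SET count = 33): {count=33, total=11}
  after event 4 (t=25: INC max by 3): {count=33, max=3, total=11}
  after event 5 (t=31: INC total by 14): {count=33, max=3, total=25}
  after event 6 (t=36: SET max = 49): {count=33, max=49, total=25}
  after event 7 (t=41: INC max by 13): {count=33, max=62, total=25}
  after event 8 (t=45: INC max by 1): {count=33, max=63, total=25}

Answer: {count=33, max=63, total=25}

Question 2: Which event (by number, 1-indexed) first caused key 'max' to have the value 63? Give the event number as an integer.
Answer: 8

Derivation:
Looking for first event where max becomes 63:
  event 4: max = 3
  event 5: max = 3
  event 6: max = 49
  event 7: max = 62
  event 8: max 62 -> 63  <-- first match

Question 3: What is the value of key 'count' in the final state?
Answer: 11

Derivation:
Track key 'count' through all 9 events:
  event 1 (t=1: DEL max): count unchanged
  event 2 (t=8: SET total = 11): count unchanged
  event 3 (t=18: SET count = 33): count (absent) -> 33
  event 4 (t=25: INC max by 3): count unchanged
  event 5 (t=31: INC total by 14): count unchanged
  event 6 (t=36: SET max = 49): count unchanged
  event 7 (t=41: INC max by 13): count unchanged
  event 8 (t=45: INC max by 1): count unchanged
  event 9 (t=55: SET count = 11): count 33 -> 11
Final: count = 11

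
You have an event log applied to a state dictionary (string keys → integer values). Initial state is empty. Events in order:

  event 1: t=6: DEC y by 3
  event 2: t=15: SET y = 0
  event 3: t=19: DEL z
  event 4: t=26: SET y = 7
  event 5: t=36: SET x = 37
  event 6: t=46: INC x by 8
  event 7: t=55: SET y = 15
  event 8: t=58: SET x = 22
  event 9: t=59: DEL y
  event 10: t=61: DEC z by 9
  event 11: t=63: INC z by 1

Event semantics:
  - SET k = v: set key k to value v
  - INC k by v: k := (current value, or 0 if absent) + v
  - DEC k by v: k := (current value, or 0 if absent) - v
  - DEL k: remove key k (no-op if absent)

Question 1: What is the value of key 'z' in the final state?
Answer: -8

Derivation:
Track key 'z' through all 11 events:
  event 1 (t=6: DEC y by 3): z unchanged
  event 2 (t=15: SET y = 0): z unchanged
  event 3 (t=19: DEL z): z (absent) -> (absent)
  event 4 (t=26: SET y = 7): z unchanged
  event 5 (t=36: SET x = 37): z unchanged
  event 6 (t=46: INC x by 8): z unchanged
  event 7 (t=55: SET y = 15): z unchanged
  event 8 (t=58: SET x = 22): z unchanged
  event 9 (t=59: DEL y): z unchanged
  event 10 (t=61: DEC z by 9): z (absent) -> -9
  event 11 (t=63: INC z by 1): z -9 -> -8
Final: z = -8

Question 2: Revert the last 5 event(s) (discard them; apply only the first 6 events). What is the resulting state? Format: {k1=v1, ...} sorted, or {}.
Answer: {x=45, y=7}

Derivation:
Keep first 6 events (discard last 5):
  after event 1 (t=6: DEC y by 3): {y=-3}
  after event 2 (t=15: SET y = 0): {y=0}
  after event 3 (t=19: DEL z): {y=0}
  after event 4 (t=26: SET y = 7): {y=7}
  after event 5 (t=36: SET x = 37): {x=37, y=7}
  after event 6 (t=46: INC x by 8): {x=45, y=7}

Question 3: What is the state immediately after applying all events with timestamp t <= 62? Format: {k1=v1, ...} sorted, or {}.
Apply events with t <= 62 (10 events):
  after event 1 (t=6: DEC y by 3): {y=-3}
  after event 2 (t=15: SET y = 0): {y=0}
  after event 3 (t=19: DEL z): {y=0}
  after event 4 (t=26: SET y = 7): {y=7}
  after event 5 (t=36: SET x = 37): {x=37, y=7}
  after event 6 (t=46: INC x by 8): {x=45, y=7}
  after event 7 (t=55: SET y = 15): {x=45, y=15}
  after event 8 (t=58: SET x = 22): {x=22, y=15}
  after event 9 (t=59: DEL y): {x=22}
  after event 10 (t=61: DEC z by 9): {x=22, z=-9}

Answer: {x=22, z=-9}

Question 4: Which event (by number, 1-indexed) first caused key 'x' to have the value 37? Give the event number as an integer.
Looking for first event where x becomes 37:
  event 5: x (absent) -> 37  <-- first match

Answer: 5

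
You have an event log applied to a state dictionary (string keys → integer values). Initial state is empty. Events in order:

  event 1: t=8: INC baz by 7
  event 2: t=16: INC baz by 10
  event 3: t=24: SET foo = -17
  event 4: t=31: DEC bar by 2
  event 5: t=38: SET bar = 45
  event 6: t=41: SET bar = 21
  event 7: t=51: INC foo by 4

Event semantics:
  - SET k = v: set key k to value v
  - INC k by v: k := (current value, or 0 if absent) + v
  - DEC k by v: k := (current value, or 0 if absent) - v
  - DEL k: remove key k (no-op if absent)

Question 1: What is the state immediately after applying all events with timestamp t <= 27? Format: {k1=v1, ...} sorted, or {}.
Apply events with t <= 27 (3 events):
  after event 1 (t=8: INC baz by 7): {baz=7}
  after event 2 (t=16: INC baz by 10): {baz=17}
  after event 3 (t=24: SET foo = -17): {baz=17, foo=-17}

Answer: {baz=17, foo=-17}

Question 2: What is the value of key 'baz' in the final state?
Track key 'baz' through all 7 events:
  event 1 (t=8: INC baz by 7): baz (absent) -> 7
  event 2 (t=16: INC baz by 10): baz 7 -> 17
  event 3 (t=24: SET foo = -17): baz unchanged
  event 4 (t=31: DEC bar by 2): baz unchanged
  event 5 (t=38: SET bar = 45): baz unchanged
  event 6 (t=41: SET bar = 21): baz unchanged
  event 7 (t=51: INC foo by 4): baz unchanged
Final: baz = 17

Answer: 17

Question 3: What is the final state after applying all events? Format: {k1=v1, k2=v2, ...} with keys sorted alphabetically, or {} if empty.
Answer: {bar=21, baz=17, foo=-13}

Derivation:
  after event 1 (t=8: INC baz by 7): {baz=7}
  after event 2 (t=16: INC baz by 10): {baz=17}
  after event 3 (t=24: SET foo = -17): {baz=17, foo=-17}
  after event 4 (t=31: DEC bar by 2): {bar=-2, baz=17, foo=-17}
  after event 5 (t=38: SET bar = 45): {bar=45, baz=17, foo=-17}
  after event 6 (t=41: SET bar = 21): {bar=21, baz=17, foo=-17}
  after event 7 (t=51: INC foo by 4): {bar=21, baz=17, foo=-13}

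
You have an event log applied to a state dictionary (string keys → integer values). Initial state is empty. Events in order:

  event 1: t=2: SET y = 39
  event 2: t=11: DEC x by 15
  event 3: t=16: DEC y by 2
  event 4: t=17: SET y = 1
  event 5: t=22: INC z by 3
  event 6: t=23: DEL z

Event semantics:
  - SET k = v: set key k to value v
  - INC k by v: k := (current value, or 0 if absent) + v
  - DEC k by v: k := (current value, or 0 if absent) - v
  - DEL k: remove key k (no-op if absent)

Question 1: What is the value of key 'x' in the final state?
Track key 'x' through all 6 events:
  event 1 (t=2: SET y = 39): x unchanged
  event 2 (t=11: DEC x by 15): x (absent) -> -15
  event 3 (t=16: DEC y by 2): x unchanged
  event 4 (t=17: SET y = 1): x unchanged
  event 5 (t=22: INC z by 3): x unchanged
  event 6 (t=23: DEL z): x unchanged
Final: x = -15

Answer: -15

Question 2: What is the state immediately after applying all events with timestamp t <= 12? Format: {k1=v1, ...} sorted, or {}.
Answer: {x=-15, y=39}

Derivation:
Apply events with t <= 12 (2 events):
  after event 1 (t=2: SET y = 39): {y=39}
  after event 2 (t=11: DEC x by 15): {x=-15, y=39}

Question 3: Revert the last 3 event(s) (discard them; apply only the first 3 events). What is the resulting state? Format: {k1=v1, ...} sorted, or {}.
Answer: {x=-15, y=37}

Derivation:
Keep first 3 events (discard last 3):
  after event 1 (t=2: SET y = 39): {y=39}
  after event 2 (t=11: DEC x by 15): {x=-15, y=39}
  after event 3 (t=16: DEC y by 2): {x=-15, y=37}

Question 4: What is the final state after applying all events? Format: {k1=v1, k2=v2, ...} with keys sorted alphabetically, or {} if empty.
Answer: {x=-15, y=1}

Derivation:
  after event 1 (t=2: SET y = 39): {y=39}
  after event 2 (t=11: DEC x by 15): {x=-15, y=39}
  after event 3 (t=16: DEC y by 2): {x=-15, y=37}
  after event 4 (t=17: SET y = 1): {x=-15, y=1}
  after event 5 (t=22: INC z by 3): {x=-15, y=1, z=3}
  after event 6 (t=23: DEL z): {x=-15, y=1}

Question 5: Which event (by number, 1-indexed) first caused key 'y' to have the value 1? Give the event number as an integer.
Looking for first event where y becomes 1:
  event 1: y = 39
  event 2: y = 39
  event 3: y = 37
  event 4: y 37 -> 1  <-- first match

Answer: 4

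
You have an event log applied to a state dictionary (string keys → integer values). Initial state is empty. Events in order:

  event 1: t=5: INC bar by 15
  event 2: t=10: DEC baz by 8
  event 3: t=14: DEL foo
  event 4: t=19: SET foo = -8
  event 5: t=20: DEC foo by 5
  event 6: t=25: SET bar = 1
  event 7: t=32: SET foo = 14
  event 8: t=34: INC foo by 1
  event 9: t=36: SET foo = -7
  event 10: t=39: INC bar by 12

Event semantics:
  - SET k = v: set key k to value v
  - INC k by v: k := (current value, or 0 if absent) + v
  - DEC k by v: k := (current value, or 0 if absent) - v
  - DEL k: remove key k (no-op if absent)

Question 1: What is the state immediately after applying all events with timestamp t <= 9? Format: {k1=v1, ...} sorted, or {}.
Answer: {bar=15}

Derivation:
Apply events with t <= 9 (1 events):
  after event 1 (t=5: INC bar by 15): {bar=15}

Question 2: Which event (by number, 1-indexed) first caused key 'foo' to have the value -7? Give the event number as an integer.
Answer: 9

Derivation:
Looking for first event where foo becomes -7:
  event 4: foo = -8
  event 5: foo = -13
  event 6: foo = -13
  event 7: foo = 14
  event 8: foo = 15
  event 9: foo 15 -> -7  <-- first match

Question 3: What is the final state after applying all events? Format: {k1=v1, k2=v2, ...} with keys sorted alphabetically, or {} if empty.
  after event 1 (t=5: INC bar by 15): {bar=15}
  after event 2 (t=10: DEC baz by 8): {bar=15, baz=-8}
  after event 3 (t=14: DEL foo): {bar=15, baz=-8}
  after event 4 (t=19: SET foo = -8): {bar=15, baz=-8, foo=-8}
  after event 5 (t=20: DEC foo by 5): {bar=15, baz=-8, foo=-13}
  after event 6 (t=25: SET bar = 1): {bar=1, baz=-8, foo=-13}
  after event 7 (t=32: SET foo = 14): {bar=1, baz=-8, foo=14}
  after event 8 (t=34: INC foo by 1): {bar=1, baz=-8, foo=15}
  after event 9 (t=36: SET foo = -7): {bar=1, baz=-8, foo=-7}
  after event 10 (t=39: INC bar by 12): {bar=13, baz=-8, foo=-7}

Answer: {bar=13, baz=-8, foo=-7}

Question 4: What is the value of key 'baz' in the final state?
Answer: -8

Derivation:
Track key 'baz' through all 10 events:
  event 1 (t=5: INC bar by 15): baz unchanged
  event 2 (t=10: DEC baz by 8): baz (absent) -> -8
  event 3 (t=14: DEL foo): baz unchanged
  event 4 (t=19: SET foo = -8): baz unchanged
  event 5 (t=20: DEC foo by 5): baz unchanged
  event 6 (t=25: SET bar = 1): baz unchanged
  event 7 (t=32: SET foo = 14): baz unchanged
  event 8 (t=34: INC foo by 1): baz unchanged
  event 9 (t=36: SET foo = -7): baz unchanged
  event 10 (t=39: INC bar by 12): baz unchanged
Final: baz = -8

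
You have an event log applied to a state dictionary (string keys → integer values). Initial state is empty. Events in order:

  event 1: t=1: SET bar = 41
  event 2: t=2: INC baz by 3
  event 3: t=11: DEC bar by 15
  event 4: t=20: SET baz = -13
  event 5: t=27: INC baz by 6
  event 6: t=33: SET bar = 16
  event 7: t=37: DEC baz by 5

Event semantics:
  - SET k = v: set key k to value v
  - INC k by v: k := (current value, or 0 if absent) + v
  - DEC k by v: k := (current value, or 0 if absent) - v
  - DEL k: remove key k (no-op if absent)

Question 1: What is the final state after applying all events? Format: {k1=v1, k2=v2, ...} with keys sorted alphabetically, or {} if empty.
Answer: {bar=16, baz=-12}

Derivation:
  after event 1 (t=1: SET bar = 41): {bar=41}
  after event 2 (t=2: INC baz by 3): {bar=41, baz=3}
  after event 3 (t=11: DEC bar by 15): {bar=26, baz=3}
  after event 4 (t=20: SET baz = -13): {bar=26, baz=-13}
  after event 5 (t=27: INC baz by 6): {bar=26, baz=-7}
  after event 6 (t=33: SET bar = 16): {bar=16, baz=-7}
  after event 7 (t=37: DEC baz by 5): {bar=16, baz=-12}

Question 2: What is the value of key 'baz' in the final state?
Track key 'baz' through all 7 events:
  event 1 (t=1: SET bar = 41): baz unchanged
  event 2 (t=2: INC baz by 3): baz (absent) -> 3
  event 3 (t=11: DEC bar by 15): baz unchanged
  event 4 (t=20: SET baz = -13): baz 3 -> -13
  event 5 (t=27: INC baz by 6): baz -13 -> -7
  event 6 (t=33: SET bar = 16): baz unchanged
  event 7 (t=37: DEC baz by 5): baz -7 -> -12
Final: baz = -12

Answer: -12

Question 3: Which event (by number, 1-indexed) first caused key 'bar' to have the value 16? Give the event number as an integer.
Looking for first event where bar becomes 16:
  event 1: bar = 41
  event 2: bar = 41
  event 3: bar = 26
  event 4: bar = 26
  event 5: bar = 26
  event 6: bar 26 -> 16  <-- first match

Answer: 6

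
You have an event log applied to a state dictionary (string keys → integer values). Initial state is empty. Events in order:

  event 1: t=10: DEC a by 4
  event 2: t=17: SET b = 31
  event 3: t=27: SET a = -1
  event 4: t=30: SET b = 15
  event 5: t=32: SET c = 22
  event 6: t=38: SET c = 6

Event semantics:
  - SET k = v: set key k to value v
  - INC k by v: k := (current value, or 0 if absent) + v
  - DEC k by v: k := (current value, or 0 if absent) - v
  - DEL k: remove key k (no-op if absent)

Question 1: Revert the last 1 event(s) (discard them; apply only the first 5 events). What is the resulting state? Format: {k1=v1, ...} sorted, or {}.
Answer: {a=-1, b=15, c=22}

Derivation:
Keep first 5 events (discard last 1):
  after event 1 (t=10: DEC a by 4): {a=-4}
  after event 2 (t=17: SET b = 31): {a=-4, b=31}
  after event 3 (t=27: SET a = -1): {a=-1, b=31}
  after event 4 (t=30: SET b = 15): {a=-1, b=15}
  after event 5 (t=32: SET c = 22): {a=-1, b=15, c=22}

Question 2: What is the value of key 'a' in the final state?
Track key 'a' through all 6 events:
  event 1 (t=10: DEC a by 4): a (absent) -> -4
  event 2 (t=17: SET b = 31): a unchanged
  event 3 (t=27: SET a = -1): a -4 -> -1
  event 4 (t=30: SET b = 15): a unchanged
  event 5 (t=32: SET c = 22): a unchanged
  event 6 (t=38: SET c = 6): a unchanged
Final: a = -1

Answer: -1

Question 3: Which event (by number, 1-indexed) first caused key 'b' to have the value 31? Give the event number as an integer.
Answer: 2

Derivation:
Looking for first event where b becomes 31:
  event 2: b (absent) -> 31  <-- first match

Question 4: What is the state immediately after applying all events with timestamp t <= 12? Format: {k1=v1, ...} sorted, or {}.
Answer: {a=-4}

Derivation:
Apply events with t <= 12 (1 events):
  after event 1 (t=10: DEC a by 4): {a=-4}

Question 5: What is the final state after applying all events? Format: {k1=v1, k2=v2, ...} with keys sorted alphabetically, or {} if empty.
  after event 1 (t=10: DEC a by 4): {a=-4}
  after event 2 (t=17: SET b = 31): {a=-4, b=31}
  after event 3 (t=27: SET a = -1): {a=-1, b=31}
  after event 4 (t=30: SET b = 15): {a=-1, b=15}
  after event 5 (t=32: SET c = 22): {a=-1, b=15, c=22}
  after event 6 (t=38: SET c = 6): {a=-1, b=15, c=6}

Answer: {a=-1, b=15, c=6}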